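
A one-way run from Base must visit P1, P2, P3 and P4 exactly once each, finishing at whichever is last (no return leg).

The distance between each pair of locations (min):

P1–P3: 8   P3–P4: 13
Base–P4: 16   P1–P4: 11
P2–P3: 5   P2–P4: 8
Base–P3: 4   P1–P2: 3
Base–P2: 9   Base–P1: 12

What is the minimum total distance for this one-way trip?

23 min — the minimum one-way total.

There are 4! = 24 possible orderings.
Base - P1 - P2 - P3 - P4: 12+3+5+13 = 33
Base - P1 - P2 - P4 - P3: 12+3+8+13 = 36
Base - P1 - P3 - P2 - P4: 12+8+5+8 = 33
Base - P1 - P3 - P4 - P2: 12+8+13+8 = 41
Base - P1 - P4 - P2 - P3: 12+11+8+5 = 36
Base - P1 - P4 - P3 - P2: 12+11+13+5 = 41
Base - P2 - P1 - P3 - P4: 9+3+8+13 = 33
Base - P2 - P1 - P4 - P3: 9+3+11+13 = 36
Base - P2 - P3 - P1 - P4: 9+5+8+11 = 33
Base - P2 - P3 - P4 - P1: 9+5+13+11 = 38
Base - P2 - P4 - P1 - P3: 9+8+11+8 = 36
Base - P2 - P4 - P3 - P1: 9+8+13+8 = 38
Base - P3 - P1 - P2 - P4: 4+8+3+8 = 23
Base - P3 - P1 - P4 - P2: 4+8+11+8 = 31
… (10 more)
The minimum is 23.
One shortest path: Base → P3 → P1 → P2 → P4.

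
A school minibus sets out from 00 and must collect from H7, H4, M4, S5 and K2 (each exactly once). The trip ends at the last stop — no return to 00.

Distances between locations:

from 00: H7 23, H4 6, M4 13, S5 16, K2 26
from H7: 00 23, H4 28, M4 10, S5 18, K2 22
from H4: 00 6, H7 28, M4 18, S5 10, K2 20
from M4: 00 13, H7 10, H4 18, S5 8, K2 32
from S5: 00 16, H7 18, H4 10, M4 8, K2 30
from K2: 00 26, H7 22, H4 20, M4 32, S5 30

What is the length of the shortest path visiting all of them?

Shortest open route: 56.

There are 5! = 120 possible orderings.
00 - H7 - H4 - M4 - S5 - K2: 23+28+18+8+30 = 107
00 - H7 - H4 - M4 - K2 - S5: 23+28+18+32+30 = 131
00 - H7 - H4 - S5 - M4 - K2: 23+28+10+8+32 = 101
00 - H7 - H4 - S5 - K2 - M4: 23+28+10+30+32 = 123
00 - H7 - H4 - K2 - M4 - S5: 23+28+20+32+8 = 111
00 - H7 - H4 - K2 - S5 - M4: 23+28+20+30+8 = 109
00 - H7 - M4 - H4 - S5 - K2: 23+10+18+10+30 = 91
00 - H7 - M4 - H4 - K2 - S5: 23+10+18+20+30 = 101
00 - H7 - M4 - S5 - H4 - K2: 23+10+8+10+20 = 71
00 - H7 - M4 - S5 - K2 - H4: 23+10+8+30+20 = 91
00 - H7 - M4 - K2 - H4 - S5: 23+10+32+20+10 = 95
00 - H7 - M4 - K2 - S5 - H4: 23+10+32+30+10 = 105
00 - H7 - S5 - H4 - M4 - K2: 23+18+10+18+32 = 101
00 - H7 - S5 - H4 - K2 - M4: 23+18+10+20+32 = 103
… (106 more)
00 - H4 - S5 - M4 - H7 - K2: 6+10+8+10+22 = 56  ← best
The minimum is 56.
One shortest path: 00 → H4 → S5 → M4 → H7 → K2.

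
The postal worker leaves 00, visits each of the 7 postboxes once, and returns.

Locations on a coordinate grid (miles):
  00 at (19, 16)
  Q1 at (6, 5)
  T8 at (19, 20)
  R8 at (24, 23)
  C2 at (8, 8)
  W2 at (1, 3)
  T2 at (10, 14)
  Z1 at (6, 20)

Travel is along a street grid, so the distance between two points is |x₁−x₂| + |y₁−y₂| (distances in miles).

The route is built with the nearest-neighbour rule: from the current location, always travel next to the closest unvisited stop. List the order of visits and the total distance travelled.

At 00 the remaining stops are T8 4, T2 11, R8 12, Z1 17, C2 19, Q1 24, W2 31; go to T8.
At T8 the remaining stops are R8 8, Z1 13, T2 15, C2 23, Q1 28, W2 35; go to R8.
At R8 the remaining stops are Z1 21, T2 23, C2 31, Q1 36, W2 43; go to Z1.
At Z1 the remaining stops are T2 10, C2 14, Q1 15, W2 22; go to T2.
At T2 the remaining stops are C2 8, Q1 13, W2 20; go to C2.
At C2 the remaining stops are Q1 5, W2 12; go to Q1.
At Q1 the remaining stops are W2 7; go to W2.
Return W2→00: 31.
Total = 4 + 8 + 21 + 10 + 8 + 5 + 7 + 31 = 94.

Nearest-neighbour total = 94 miles; route 00 → T8 → R8 → Z1 → T2 → C2 → Q1 → W2 → 00.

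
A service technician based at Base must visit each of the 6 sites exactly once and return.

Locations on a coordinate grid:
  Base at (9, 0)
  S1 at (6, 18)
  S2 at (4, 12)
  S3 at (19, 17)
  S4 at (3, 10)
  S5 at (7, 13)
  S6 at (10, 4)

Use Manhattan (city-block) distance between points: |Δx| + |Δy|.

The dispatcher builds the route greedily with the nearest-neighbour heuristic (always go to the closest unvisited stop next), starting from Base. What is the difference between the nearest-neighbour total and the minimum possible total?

Excess over optimum: 6.

Base: S6=5, S5=15, S4=16, S2=17, S1=21, S3=27 ⇒ S6
S6: S5=12, S4=13, S2=14, S1=18, S3=22 ⇒ S5
S5: S2=4, S1=6, S4=7, S3=16 ⇒ S2
S2: S4=3, S1=8, S3=20 ⇒ S4
S4: S1=11, S3=23 ⇒ S1
S1: S3=14 ⇒ S3
NN route Base → S6 → S5 → S2 → S4 → S1 → S3 → Base costs 76.
Optimal: Base → S4 → S2 → S5 → S1 → S3 → S6 → Base costs 70 (by enumerating all 360 distinct tours).
Excess = 76 − 70 = 6.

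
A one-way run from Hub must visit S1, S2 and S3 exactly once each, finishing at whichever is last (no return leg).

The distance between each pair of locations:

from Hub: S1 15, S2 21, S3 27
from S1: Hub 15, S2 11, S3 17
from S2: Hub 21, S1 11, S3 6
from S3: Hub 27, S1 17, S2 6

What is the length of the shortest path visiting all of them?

There are 3! = 6 possible orderings.
Hub → S1 → S2 → S3: 15+11+6 = 32
Hub → S1 → S3 → S2: 15+17+6 = 38
Hub → S2 → S1 → S3: 21+11+17 = 49
Hub → S2 → S3 → S1: 21+6+17 = 44
Hub → S3 → S1 → S2: 27+17+11 = 55
Hub → S3 → S2 → S1: 27+6+11 = 44
The minimum is 32.
One shortest path: Hub → S1 → S2 → S3.

Shortest open route: 32.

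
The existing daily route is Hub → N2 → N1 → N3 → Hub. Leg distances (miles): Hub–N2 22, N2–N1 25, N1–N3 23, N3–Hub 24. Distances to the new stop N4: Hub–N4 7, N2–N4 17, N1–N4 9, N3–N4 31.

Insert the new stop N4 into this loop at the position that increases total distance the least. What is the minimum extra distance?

Minimum extra distance: 1 miles, inserting N4 between N2 and N1.

Insertion cost between consecutive stops i–j is d(i,N4) + d(N4,j) − d(i,j):
  between Hub and N2: 7 + 17 − 22 = 2
  between N2 and N1: 17 + 9 − 25 = 1
  between N1 and N3: 9 + 31 − 23 = 17
  between N3 and Hub: 31 + 7 − 24 = 14
Cheapest insertion is between N2 and N1, adding 1.
New total = 94 + 1 = 95.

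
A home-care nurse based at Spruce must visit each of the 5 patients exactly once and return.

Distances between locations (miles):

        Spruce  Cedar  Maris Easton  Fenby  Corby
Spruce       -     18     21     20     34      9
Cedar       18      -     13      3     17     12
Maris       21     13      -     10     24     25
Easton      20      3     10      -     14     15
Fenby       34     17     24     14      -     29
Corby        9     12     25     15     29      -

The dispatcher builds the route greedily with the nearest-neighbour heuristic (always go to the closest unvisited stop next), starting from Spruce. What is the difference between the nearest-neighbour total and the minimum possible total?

Excess over optimum: 9 miles.

Spruce: Corby=9, Cedar=18, Easton=20, Maris=21, Fenby=34 ⇒ Corby
Corby: Cedar=12, Easton=15, Maris=25, Fenby=29 ⇒ Cedar
Cedar: Easton=3, Maris=13, Fenby=17 ⇒ Easton
Easton: Maris=10, Fenby=14 ⇒ Maris
Maris: Fenby=24 ⇒ Fenby
NN route Spruce → Corby → Cedar → Easton → Maris → Fenby → Spruce costs 92.
Optimal: Spruce → Maris → Easton → Fenby → Cedar → Corby → Spruce costs 83 (by enumerating all 60 distinct tours).
Excess = 92 − 83 = 9.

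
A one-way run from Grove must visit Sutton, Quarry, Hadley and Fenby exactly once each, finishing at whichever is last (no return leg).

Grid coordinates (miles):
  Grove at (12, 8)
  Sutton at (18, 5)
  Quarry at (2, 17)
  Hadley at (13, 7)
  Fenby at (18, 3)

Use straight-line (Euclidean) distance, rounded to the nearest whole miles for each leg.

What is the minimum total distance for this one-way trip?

There are 4! = 24 possible orderings.
Grove→Sutton→Quarry→Hadley→Fenby: 7+20+15+6 = 48
Grove→Sutton→Quarry→Fenby→Hadley: 7+20+21+6 = 54
Grove→Sutton→Hadley→Quarry→Fenby: 7+5+15+21 = 48
Grove→Sutton→Hadley→Fenby→Quarry: 7+5+6+21 = 39
Grove→Sutton→Fenby→Quarry→Hadley: 7+2+21+15 = 45
Grove→Sutton→Fenby→Hadley→Quarry: 7+2+6+15 = 30
Grove→Quarry→Sutton→Hadley→Fenby: 13+20+5+6 = 44
Grove→Quarry→Sutton→Fenby→Hadley: 13+20+2+6 = 41
Grove→Quarry→Hadley→Sutton→Fenby: 13+15+5+2 = 35
Grove→Quarry→Hadley→Fenby→Sutton: 13+15+6+2 = 36
Grove→Quarry→Fenby→Sutton→Hadley: 13+21+2+5 = 41
Grove→Quarry→Fenby→Hadley→Sutton: 13+21+6+5 = 45
Grove→Hadley→Sutton→Quarry→Fenby: 1+5+20+21 = 47
Grove→Hadley→Sutton→Fenby→Quarry: 1+5+2+21 = 29
… (10 more)
The minimum is 29.
One shortest path: Grove → Hadley → Sutton → Fenby → Quarry.

Minimum one-way distance = 29 miles.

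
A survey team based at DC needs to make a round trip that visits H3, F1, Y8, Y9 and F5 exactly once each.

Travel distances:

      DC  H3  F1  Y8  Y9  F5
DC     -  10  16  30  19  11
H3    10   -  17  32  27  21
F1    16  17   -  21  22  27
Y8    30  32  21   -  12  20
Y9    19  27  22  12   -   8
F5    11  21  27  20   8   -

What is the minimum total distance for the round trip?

Minimum total distance: 79.

DC → H3 → F1 → Y8 → Y9 → F5 → DC: 10+17+21+12+8+11 = 79
DC → H3 → F1 → Y8 → F5 → Y9 → DC: 10+17+21+20+8+19 = 95
DC → H3 → F1 → Y9 → Y8 → F5 → DC: 10+17+22+12+20+11 = 92
DC → H3 → F1 → Y9 → F5 → Y8 → DC: 10+17+22+8+20+30 = 107
DC → H3 → F1 → F5 → Y8 → Y9 → DC: 10+17+27+20+12+19 = 105
DC → H3 → F1 → F5 → Y9 → Y8 → DC: 10+17+27+8+12+30 = 104
DC → H3 → Y8 → F1 → Y9 → F5 → DC: 10+32+21+22+8+11 = 104
DC → H3 → Y8 → F1 → F5 → Y9 → DC: 10+32+21+27+8+19 = 117
DC → H3 → Y8 → Y9 → F1 → F5 → DC: 10+32+12+22+27+11 = 114
DC → H3 → Y8 → Y9 → F5 → F1 → DC: 10+32+12+8+27+16 = 105
DC → H3 → Y8 → F5 → F1 → Y9 → DC: 10+32+20+27+22+19 = 130
DC → H3 → Y8 → F5 → Y9 → F1 → DC: 10+32+20+8+22+16 = 108
DC → H3 → Y9 → F1 → Y8 → F5 → DC: 10+27+22+21+20+11 = 111
DC → H3 → Y9 → F1 → F5 → Y8 → DC: 10+27+22+27+20+30 = 136
… (46 more)
The minimum is 79.
One optimal route: DC → H3 → F1 → Y8 → Y9 → F5 → DC (or its reverse).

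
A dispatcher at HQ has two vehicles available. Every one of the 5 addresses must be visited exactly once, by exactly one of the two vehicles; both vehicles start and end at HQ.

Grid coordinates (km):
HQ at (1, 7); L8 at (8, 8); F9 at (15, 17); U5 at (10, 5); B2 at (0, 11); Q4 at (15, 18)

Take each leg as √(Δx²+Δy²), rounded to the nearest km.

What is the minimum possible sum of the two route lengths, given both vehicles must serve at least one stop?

There are 2^4 − 1 = 15 ways to divide the 5 stops into two non-empty groups. For each, the best each vehicle can do is its own shortest tour through its group:
  {L8} + {F9, U5, B2, Q4}: 14 + 44 = 58
  {F9} + {L8, U5, B2, Q4}: 34 + 46 = 80
  {L8, F9} + {U5, B2, Q4}: 35 + 44 = 79
  {U5} + {L8, F9, B2, Q4}: 18 + 40 = 58
  {L8, U5} + {F9, B2, Q4}: 20 + 39 = 59
  {F9, U5} + {L8, B2, Q4}: 39 + 40 = 79
  … (15 splits in total)
  {B2} + {L8, F9, U5, Q4}: 8 + 42 = 50  ← best
Best: vehicle 1 HQ → B2 → HQ = 8; vehicle 2 HQ → L8 → F9 → Q4 → U5 → HQ = 42; combined 50.

50 km — the smallest possible combined total.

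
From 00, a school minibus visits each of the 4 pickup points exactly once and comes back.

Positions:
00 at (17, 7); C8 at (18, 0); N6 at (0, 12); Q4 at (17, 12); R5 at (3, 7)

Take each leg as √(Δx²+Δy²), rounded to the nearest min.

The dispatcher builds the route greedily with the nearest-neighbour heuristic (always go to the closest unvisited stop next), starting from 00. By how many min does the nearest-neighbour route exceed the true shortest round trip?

From 00: Q4=5, C8=7, R5=14, N6=18 → choose Q4 (5).
From Q4: C8=12, R5=15, N6=17 → choose C8 (12).
From C8: R5=17, N6=22 → choose R5 (17).
From R5: N6=6 → choose N6 (6).
NN route 00 → Q4 → C8 → R5 → N6 → 00 costs 58.
Optimal: 00 → C8 → R5 → N6 → Q4 → 00 costs 52 (by enumerating all 12 distinct tours).
Excess = 58 − 52 = 6.

The nearest-neighbour route is 6 min longer than optimal.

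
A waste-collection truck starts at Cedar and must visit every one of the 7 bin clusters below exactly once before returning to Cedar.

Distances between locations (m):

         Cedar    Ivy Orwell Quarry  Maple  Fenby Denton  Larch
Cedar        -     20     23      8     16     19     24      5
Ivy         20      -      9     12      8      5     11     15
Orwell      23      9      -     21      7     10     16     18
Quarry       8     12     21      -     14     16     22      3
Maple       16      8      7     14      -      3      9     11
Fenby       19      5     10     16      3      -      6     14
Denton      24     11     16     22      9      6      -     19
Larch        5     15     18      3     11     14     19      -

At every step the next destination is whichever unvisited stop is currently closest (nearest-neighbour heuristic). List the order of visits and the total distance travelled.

Total distance 75 m via the nearest-neighbour route Cedar → Larch → Quarry → Ivy → Fenby → Maple → Orwell → Denton → Cedar.

Cedar → [Larch:5 / Quarry:8 / Maple:16 / Fenby:19 / Ivy:20 / Orwell:23 / Denton:24] → Larch (5)
Larch → [Quarry:3 / Maple:11 / Fenby:14 / Ivy:15 / Orwell:18 / Denton:19] → Quarry (3)
Quarry → [Ivy:12 / Maple:14 / Fenby:16 / Orwell:21 / Denton:22] → Ivy (12)
Ivy → [Fenby:5 / Maple:8 / Orwell:9 / Denton:11] → Fenby (5)
Fenby → [Maple:3 / Denton:6 / Orwell:10] → Maple (3)
Maple → [Orwell:7 / Denton:9] → Orwell (7)
Orwell → [Denton:16] → Denton (16)
Return Denton→Cedar: 24.
Total = 5 + 3 + 12 + 5 + 3 + 7 + 16 + 24 = 75.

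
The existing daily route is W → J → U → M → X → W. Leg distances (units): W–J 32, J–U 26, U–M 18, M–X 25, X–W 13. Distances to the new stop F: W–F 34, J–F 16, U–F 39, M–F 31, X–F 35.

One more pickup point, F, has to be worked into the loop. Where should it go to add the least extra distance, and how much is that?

Insertion cost between consecutive stops i–j is d(i,F) + d(F,j) − d(i,j):
  between W and J: 34 + 16 − 32 = 18
  between J and U: 16 + 39 − 26 = 29
  between U and M: 39 + 31 − 18 = 52
  between M and X: 31 + 35 − 25 = 41
  between X and W: 35 + 34 − 13 = 56
Cheapest insertion is between W and J, adding 18.
New total = 114 + 18 = 132.

Minimum extra distance: 18, inserting F between W and J.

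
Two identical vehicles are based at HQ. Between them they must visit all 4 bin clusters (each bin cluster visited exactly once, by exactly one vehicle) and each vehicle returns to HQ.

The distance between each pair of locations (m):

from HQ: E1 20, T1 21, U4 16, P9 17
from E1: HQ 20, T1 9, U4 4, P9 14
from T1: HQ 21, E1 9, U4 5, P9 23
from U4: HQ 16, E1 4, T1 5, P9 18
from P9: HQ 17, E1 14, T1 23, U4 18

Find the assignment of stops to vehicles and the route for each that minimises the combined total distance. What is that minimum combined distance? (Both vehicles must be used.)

84 m — the smallest possible combined total.

Check every non-empty split of the stops between the two vehicles; for each half take its own optimal tour:
  {E1} + {T1, U4, P9}: 40 + 61 = 101
  {T1} + {E1, U4, P9}: 42 + 51 = 93
  {E1, T1} + {U4, P9}: 50 + 51 = 101
  {U4} + {E1, T1, P9}: 32 + 61 = 93
  {E1, U4} + {T1, P9}: 40 + 61 = 101
  {T1, U4} + {E1, P9}: 42 + 51 = 93
  … (7 splits in total)
  {E1, T1, U4} + {P9}: 50 + 34 = 84  ← best
Best: vehicle 1 HQ → E1 → T1 → U4 → HQ = 50; vehicle 2 HQ → P9 → HQ = 34; combined 84.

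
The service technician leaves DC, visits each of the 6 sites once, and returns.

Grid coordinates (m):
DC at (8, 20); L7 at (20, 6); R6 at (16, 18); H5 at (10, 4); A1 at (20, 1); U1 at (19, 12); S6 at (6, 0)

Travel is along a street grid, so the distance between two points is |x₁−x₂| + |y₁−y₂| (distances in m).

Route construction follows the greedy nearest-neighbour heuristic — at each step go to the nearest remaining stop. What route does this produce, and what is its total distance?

Nearest-neighbour total = 74 m; route DC → R6 → U1 → L7 → A1 → H5 → S6 → DC.

DC → [R6:10 / H5:18 / U1:19 / S6:22 / L7:26 / A1:31] → R6 (10)
R6 → [U1:9 / L7:16 / H5:20 / A1:21 / S6:28] → U1 (9)
U1 → [L7:7 / A1:12 / H5:17 / S6:25] → L7 (7)
L7 → [A1:5 / H5:12 / S6:20] → A1 (5)
A1 → [H5:13 / S6:15] → H5 (13)
H5 → [S6:8] → S6 (8)
Return S6→DC: 22.
Total = 10 + 9 + 7 + 5 + 13 + 8 + 22 = 74.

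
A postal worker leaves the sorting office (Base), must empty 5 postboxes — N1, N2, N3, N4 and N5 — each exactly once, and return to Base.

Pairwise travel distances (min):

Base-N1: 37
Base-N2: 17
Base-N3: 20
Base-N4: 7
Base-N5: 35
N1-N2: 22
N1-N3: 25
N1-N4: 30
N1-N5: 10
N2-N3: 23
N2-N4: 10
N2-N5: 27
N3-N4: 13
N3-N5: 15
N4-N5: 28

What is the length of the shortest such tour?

84 min — the shortest possible round trip.

There are 60 distinct closed tours to check (reversals are equivalent).
Base → N1 → N2 → N3 → N4 → N5 → Base: 37+22+23+13+28+35 = 158
Base → N1 → N2 → N3 → N5 → N4 → Base: 37+22+23+15+28+7 = 132
Base → N1 → N2 → N4 → N3 → N5 → Base: 37+22+10+13+15+35 = 132
Base → N1 → N2 → N4 → N5 → N3 → Base: 37+22+10+28+15+20 = 132
Base → N1 → N2 → N5 → N3 → N4 → Base: 37+22+27+15+13+7 = 121
Base → N1 → N2 → N5 → N4 → N3 → Base: 37+22+27+28+13+20 = 147
Base → N1 → N3 → N2 → N4 → N5 → Base: 37+25+23+10+28+35 = 158
Base → N1 → N3 → N2 → N5 → N4 → Base: 37+25+23+27+28+7 = 147
Base → N1 → N3 → N4 → N2 → N5 → Base: 37+25+13+10+27+35 = 147
Base → N1 → N3 → N4 → N5 → N2 → Base: 37+25+13+28+27+17 = 147
Base → N1 → N3 → N5 → N2 → N4 → Base: 37+25+15+27+10+7 = 121
Base → N1 → N3 → N5 → N4 → N2 → Base: 37+25+15+28+10+17 = 132
Base → N1 → N4 → N2 → N3 → N5 → Base: 37+30+10+23+15+35 = 150
Base → N1 → N4 → N2 → N5 → N3 → Base: 37+30+10+27+15+20 = 139
… (46 more)
Base → N2 → N1 → N5 → N3 → N4 → Base: 17+22+10+15+13+7 = 84  ← best
The minimum is 84.
One optimal route: Base → N2 → N1 → N5 → N3 → N4 → Base (or its reverse).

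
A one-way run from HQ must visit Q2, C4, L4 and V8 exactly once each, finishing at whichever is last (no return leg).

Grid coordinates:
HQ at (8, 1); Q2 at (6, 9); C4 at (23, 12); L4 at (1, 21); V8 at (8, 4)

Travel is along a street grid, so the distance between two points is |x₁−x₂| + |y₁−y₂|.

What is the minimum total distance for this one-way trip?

There are 4! = 24 possible orderings.
HQ → Q2 → C4 → L4 → V8: 10+20+31+24 = 85
HQ → Q2 → C4 → V8 → L4: 10+20+23+24 = 77
HQ → Q2 → L4 → C4 → V8: 10+17+31+23 = 81
HQ → Q2 → L4 → V8 → C4: 10+17+24+23 = 74
HQ → Q2 → V8 → C4 → L4: 10+7+23+31 = 71
HQ → Q2 → V8 → L4 → C4: 10+7+24+31 = 72
HQ → C4 → Q2 → L4 → V8: 26+20+17+24 = 87
HQ → C4 → Q2 → V8 → L4: 26+20+7+24 = 77
HQ → C4 → L4 → Q2 → V8: 26+31+17+7 = 81
HQ → C4 → L4 → V8 → Q2: 26+31+24+7 = 88
HQ → C4 → V8 → Q2 → L4: 26+23+7+17 = 73
HQ → C4 → V8 → L4 → Q2: 26+23+24+17 = 90
HQ → L4 → Q2 → C4 → V8: 27+17+20+23 = 87
HQ → L4 → Q2 → V8 → C4: 27+17+7+23 = 74
… (10 more)
HQ → V8 → Q2 → L4 → C4: 3+7+17+31 = 58  ← best
The minimum is 58.
One shortest path: HQ → V8 → Q2 → L4 → C4.

Minimum one-way distance = 58.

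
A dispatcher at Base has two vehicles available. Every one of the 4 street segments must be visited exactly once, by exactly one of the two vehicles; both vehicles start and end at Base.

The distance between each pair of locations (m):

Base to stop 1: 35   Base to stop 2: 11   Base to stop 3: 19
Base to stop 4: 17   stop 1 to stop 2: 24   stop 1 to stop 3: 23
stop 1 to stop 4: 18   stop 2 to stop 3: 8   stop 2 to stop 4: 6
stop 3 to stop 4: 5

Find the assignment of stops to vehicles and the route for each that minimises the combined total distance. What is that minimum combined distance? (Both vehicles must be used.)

99 m — the smallest possible combined total.

Check every non-empty split of the stops between the two vehicles; for each half take its own optimal tour:
  {stop 1} + {stop 2, stop 3, stop 4}: 70 + 41 = 111
  {stop 2} + {stop 1, stop 3, stop 4}: 22 + 77 = 99
  {stop 1, stop 2} + {stop 3, stop 4}: 70 + 41 = 111
  {stop 3} + {stop 1, stop 2, stop 4}: 38 + 70 = 108
  {stop 1, stop 3} + {stop 2, stop 4}: 77 + 34 = 111
  {stop 2, stop 3} + {stop 1, stop 4}: 38 + 70 = 108
  … (7 splits in total)
Best: vehicle 1 Base → stop 2 → Base = 22; vehicle 2 Base → stop 1 → stop 4 → stop 3 → Base = 77; combined 99.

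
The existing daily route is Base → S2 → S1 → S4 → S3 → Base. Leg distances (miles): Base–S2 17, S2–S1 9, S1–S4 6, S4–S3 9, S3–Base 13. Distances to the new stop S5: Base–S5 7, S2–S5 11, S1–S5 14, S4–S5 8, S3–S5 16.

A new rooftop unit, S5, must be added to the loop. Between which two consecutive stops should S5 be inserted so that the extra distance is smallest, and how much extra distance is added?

Adding 1 miles by placing S5 on the Base–S2 leg.

Insertion cost between consecutive stops i–j is d(i,S5) + d(S5,j) − d(i,j):
  between Base and S2: 7 + 11 − 17 = 1
  between S2 and S1: 11 + 14 − 9 = 16
  between S1 and S4: 14 + 8 − 6 = 16
  between S4 and S3: 8 + 16 − 9 = 15
  between S3 and Base: 16 + 7 − 13 = 10
Cheapest insertion is between Base and S2, adding 1.
New total = 54 + 1 = 55.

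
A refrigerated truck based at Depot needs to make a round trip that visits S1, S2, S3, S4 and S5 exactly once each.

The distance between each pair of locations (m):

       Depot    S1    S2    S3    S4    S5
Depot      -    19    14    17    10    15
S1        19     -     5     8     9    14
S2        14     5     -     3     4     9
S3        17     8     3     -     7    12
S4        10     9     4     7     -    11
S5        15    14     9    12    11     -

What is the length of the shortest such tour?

Depot - S1 - S2 - S3 - S4 - S5 - Depot: 19+5+3+7+11+15 = 60
Depot - S1 - S2 - S3 - S5 - S4 - Depot: 19+5+3+12+11+10 = 60
Depot - S1 - S2 - S4 - S3 - S5 - Depot: 19+5+4+7+12+15 = 62
Depot - S1 - S2 - S4 - S5 - S3 - Depot: 19+5+4+11+12+17 = 68
Depot - S1 - S2 - S5 - S3 - S4 - Depot: 19+5+9+12+7+10 = 62
Depot - S1 - S2 - S5 - S4 - S3 - Depot: 19+5+9+11+7+17 = 68
Depot - S1 - S3 - S2 - S4 - S5 - Depot: 19+8+3+4+11+15 = 60
Depot - S1 - S3 - S2 - S5 - S4 - Depot: 19+8+3+9+11+10 = 60
Depot - S1 - S3 - S4 - S2 - S5 - Depot: 19+8+7+4+9+15 = 62
Depot - S1 - S3 - S4 - S5 - S2 - Depot: 19+8+7+11+9+14 = 68
Depot - S1 - S3 - S5 - S2 - S4 - Depot: 19+8+12+9+4+10 = 62
Depot - S1 - S3 - S5 - S4 - S2 - Depot: 19+8+12+11+4+14 = 68
Depot - S1 - S4 - S2 - S3 - S5 - Depot: 19+9+4+3+12+15 = 62
Depot - S1 - S4 - S2 - S5 - S3 - Depot: 19+9+4+9+12+17 = 70
… (46 more)
Depot - S4 - S1 - S2 - S3 - S5 - Depot: 10+9+5+3+12+15 = 54  ← best
The minimum is 54.
One optimal route: Depot → S4 → S1 → S2 → S3 → S5 → Depot (or its reverse).

Shortest round trip = 54 m.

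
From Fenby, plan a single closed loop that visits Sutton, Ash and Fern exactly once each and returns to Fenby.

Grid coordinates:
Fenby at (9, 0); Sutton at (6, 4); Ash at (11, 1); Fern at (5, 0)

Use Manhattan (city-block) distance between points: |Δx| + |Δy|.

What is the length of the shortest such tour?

20 — the shortest possible round trip.

Fenby → Sutton → Ash → Fern → Fenby: 7+8+7+4 = 26
Fenby → Sutton → Fern → Ash → Fenby: 7+5+7+3 = 22
Fenby → Ash → Sutton → Fern → Fenby: 3+8+5+4 = 20
The minimum is 20.
One optimal route: Fenby → Ash → Sutton → Fern → Fenby (or its reverse).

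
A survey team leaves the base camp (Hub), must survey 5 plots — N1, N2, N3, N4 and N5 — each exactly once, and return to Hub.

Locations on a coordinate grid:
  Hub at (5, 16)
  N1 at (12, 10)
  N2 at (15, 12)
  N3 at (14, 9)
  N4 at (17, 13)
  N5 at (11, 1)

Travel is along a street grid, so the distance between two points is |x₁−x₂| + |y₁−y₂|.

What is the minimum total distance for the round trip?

There are 60 distinct closed tours to check (reversals are equivalent).
Hub → N1 → N2 → N3 → N4 → N5 → Hub: 13+5+4+7+18+21 = 68
Hub → N1 → N2 → N3 → N5 → N4 → Hub: 13+5+4+11+18+15 = 66
Hub → N1 → N2 → N4 → N3 → N5 → Hub: 13+5+3+7+11+21 = 60
Hub → N1 → N2 → N4 → N5 → N3 → Hub: 13+5+3+18+11+16 = 66
Hub → N1 → N2 → N5 → N3 → N4 → Hub: 13+5+15+11+7+15 = 66
Hub → N1 → N2 → N5 → N4 → N3 → Hub: 13+5+15+18+7+16 = 74
Hub → N1 → N3 → N2 → N4 → N5 → Hub: 13+3+4+3+18+21 = 62
Hub → N1 → N3 → N2 → N5 → N4 → Hub: 13+3+4+15+18+15 = 68
Hub → N1 → N3 → N4 → N2 → N5 → Hub: 13+3+7+3+15+21 = 62
Hub → N1 → N3 → N4 → N5 → N2 → Hub: 13+3+7+18+15+14 = 70
Hub → N1 → N3 → N5 → N2 → N4 → Hub: 13+3+11+15+3+15 = 60
Hub → N1 → N3 → N5 → N4 → N2 → Hub: 13+3+11+18+3+14 = 62
Hub → N1 → N4 → N2 → N3 → N5 → Hub: 13+8+3+4+11+21 = 60
Hub → N1 → N4 → N2 → N5 → N3 → Hub: 13+8+3+15+11+16 = 66
… (46 more)
Hub → N1 → N5 → N3 → N2 → N4 → Hub: 13+10+11+4+3+15 = 56  ← best
The minimum is 56.
One optimal route: Hub → N1 → N5 → N3 → N2 → N4 → Hub (or its reverse).

56 — the shortest possible round trip.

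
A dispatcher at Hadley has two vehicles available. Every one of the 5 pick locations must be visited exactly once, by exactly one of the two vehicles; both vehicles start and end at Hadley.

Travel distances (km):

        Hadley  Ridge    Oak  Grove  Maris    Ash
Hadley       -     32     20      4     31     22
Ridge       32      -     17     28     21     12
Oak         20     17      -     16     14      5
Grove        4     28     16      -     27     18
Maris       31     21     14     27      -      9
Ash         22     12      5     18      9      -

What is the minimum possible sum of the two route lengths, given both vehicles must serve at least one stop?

Try each way of splitting the stops between the two vehicles (each non-empty) and, for each split, find the best tour for each vehicle:
  {Ridge} + {Oak, Grove, Maris, Ash}: 64 + 65 = 129
  {Oak} + {Ridge, Grove, Maris, Ash}: 40 + 84 = 124
  {Ridge, Oak} + {Grove, Maris, Ash}: 69 + 62 = 131
  {Grove} + {Ridge, Oak, Maris, Ash}: 8 + 87 = 95
  {Ridge, Grove} + {Oak, Maris, Ash}: 64 + 65 = 129
  {Oak, Grove} + {Ridge, Maris, Ash}: 40 + 84 = 124
  … (15 splits in total)
Best: vehicle 1 Hadley → Grove → Hadley = 8; vehicle 2 Hadley → Ridge → Maris → Ash → Oak → Hadley = 87; combined 95.

95 km — the smallest possible combined total.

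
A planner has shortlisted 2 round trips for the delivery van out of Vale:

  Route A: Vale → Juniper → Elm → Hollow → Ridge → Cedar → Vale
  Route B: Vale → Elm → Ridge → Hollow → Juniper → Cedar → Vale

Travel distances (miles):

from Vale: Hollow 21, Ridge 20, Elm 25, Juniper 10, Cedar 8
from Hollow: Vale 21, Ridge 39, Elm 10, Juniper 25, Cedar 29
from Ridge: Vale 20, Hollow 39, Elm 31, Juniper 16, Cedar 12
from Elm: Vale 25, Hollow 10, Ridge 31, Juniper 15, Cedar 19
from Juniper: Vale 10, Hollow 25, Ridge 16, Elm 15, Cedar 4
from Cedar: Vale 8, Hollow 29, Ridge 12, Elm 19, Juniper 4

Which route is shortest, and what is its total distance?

94 miles — Route A is the shortest.

Route A: 10 + 15 + 10 + 39 + 12 + 8 = 94
Route B: 25 + 31 + 39 + 25 + 4 + 8 = 132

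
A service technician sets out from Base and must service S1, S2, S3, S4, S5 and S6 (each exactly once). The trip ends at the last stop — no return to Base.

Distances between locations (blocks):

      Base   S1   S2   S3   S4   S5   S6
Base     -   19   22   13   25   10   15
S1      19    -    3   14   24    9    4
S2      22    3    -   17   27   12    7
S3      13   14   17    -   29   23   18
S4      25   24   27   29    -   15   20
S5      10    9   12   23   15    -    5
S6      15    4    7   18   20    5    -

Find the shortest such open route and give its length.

57 blocks — the minimum one-way total.

There are 6! = 720 possible orderings.
Base→S1→S2→S3→S4→S5→S6: 19+3+17+29+15+5 = 88
Base→S1→S2→S3→S4→S6→S5: 19+3+17+29+20+5 = 93
Base→S1→S2→S3→S5→S4→S6: 19+3+17+23+15+20 = 97
Base→S1→S2→S3→S5→S6→S4: 19+3+17+23+5+20 = 87
Base→S1→S2→S3→S6→S4→S5: 19+3+17+18+20+15 = 92
Base→S1→S2→S3→S6→S5→S4: 19+3+17+18+5+15 = 77
Base→S1→S2→S4→S3→S5→S6: 19+3+27+29+23+5 = 106
Base→S1→S2→S4→S3→S6→S5: 19+3+27+29+18+5 = 101
… (712 more)
Base→S3→S1→S2→S6→S5→S4: 13+14+3+7+5+15 = 57  ← best
The minimum is 57.
One shortest path: Base → S3 → S1 → S2 → S6 → S5 → S4.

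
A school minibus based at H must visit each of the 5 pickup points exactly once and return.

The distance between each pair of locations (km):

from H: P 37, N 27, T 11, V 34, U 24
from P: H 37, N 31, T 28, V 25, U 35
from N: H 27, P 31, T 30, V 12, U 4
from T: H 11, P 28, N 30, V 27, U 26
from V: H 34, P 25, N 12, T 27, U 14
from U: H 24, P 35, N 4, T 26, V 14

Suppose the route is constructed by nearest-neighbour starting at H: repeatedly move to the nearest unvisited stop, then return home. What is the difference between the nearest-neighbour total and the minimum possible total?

From H: T=11, U=24, N=27, V=34, P=37 → choose T (11).
From T: U=26, V=27, P=28, N=30 → choose U (26).
From U: N=4, V=14, P=35 → choose N (4).
From N: V=12, P=31 → choose V (12).
From V: P=25 → choose P (25).
NN route H → T → U → N → V → P → H costs 115.
Optimal: H → T → P → V → N → U → H costs 104 (by enumerating all 60 distinct tours).
Excess = 115 − 104 = 11.

The nearest-neighbour route is 11 km longer than optimal.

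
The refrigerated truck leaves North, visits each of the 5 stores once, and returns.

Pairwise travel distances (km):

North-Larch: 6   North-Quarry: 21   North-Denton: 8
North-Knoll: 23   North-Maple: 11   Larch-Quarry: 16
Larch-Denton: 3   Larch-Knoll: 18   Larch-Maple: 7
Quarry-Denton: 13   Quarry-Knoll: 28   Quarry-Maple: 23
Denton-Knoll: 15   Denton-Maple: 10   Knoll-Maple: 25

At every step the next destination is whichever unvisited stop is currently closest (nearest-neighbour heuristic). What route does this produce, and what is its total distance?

At North the remaining stops are Larch 6, Denton 8, Maple 11, Quarry 21, Knoll 23; go to Larch.
At Larch the remaining stops are Denton 3, Maple 7, Quarry 16, Knoll 18; go to Denton.
At Denton the remaining stops are Maple 10, Quarry 13, Knoll 15; go to Maple.
At Maple the remaining stops are Quarry 23, Knoll 25; go to Quarry.
At Quarry the remaining stops are Knoll 28; go to Knoll.
Return Knoll→North: 23.
Total = 6 + 3 + 10 + 23 + 28 + 23 = 93.

93 km along North → Larch → Denton → Maple → Quarry → Knoll → North.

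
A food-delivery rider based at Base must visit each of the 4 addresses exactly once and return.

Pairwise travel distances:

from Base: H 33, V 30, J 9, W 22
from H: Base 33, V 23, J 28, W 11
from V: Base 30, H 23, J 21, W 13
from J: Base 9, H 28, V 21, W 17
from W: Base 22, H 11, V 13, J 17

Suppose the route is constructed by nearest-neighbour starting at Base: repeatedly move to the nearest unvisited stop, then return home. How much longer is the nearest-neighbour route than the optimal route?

4 longer than the optimal tour.

From Base: J=9, W=22, V=30, H=33 → choose J (9).
From J: W=17, V=21, H=28 → choose W (17).
From W: H=11, V=13 → choose H (11).
From H: V=23 → choose V (23).
NN route Base → J → W → H → V → Base costs 90.
Optimal: Base → J → V → H → W → Base costs 86 (by enumerating all 12 distinct tours).
Excess = 90 − 86 = 4.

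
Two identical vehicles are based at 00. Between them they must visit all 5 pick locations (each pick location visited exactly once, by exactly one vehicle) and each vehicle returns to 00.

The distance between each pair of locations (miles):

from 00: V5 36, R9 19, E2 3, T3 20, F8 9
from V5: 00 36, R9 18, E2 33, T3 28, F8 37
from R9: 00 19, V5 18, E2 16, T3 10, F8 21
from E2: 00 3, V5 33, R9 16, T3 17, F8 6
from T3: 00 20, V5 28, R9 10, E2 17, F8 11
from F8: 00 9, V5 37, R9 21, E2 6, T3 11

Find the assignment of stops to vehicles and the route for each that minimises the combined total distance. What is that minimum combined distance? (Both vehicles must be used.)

90 miles — the smallest possible combined total.

Check every non-empty split of the stops between the two vehicles; for each half take its own optimal tour:
  {V5} + {R9, E2, T3, F8}: 72 + 49 = 121
  {R9} + {V5, E2, T3, F8}: 38 + 84 = 122
  {V5, R9} + {E2, T3, F8}: 73 + 40 = 113
  {E2} + {V5, R9, T3, F8}: 6 + 84 = 90
  {V5, E2} + {R9, T3, F8}: 72 + 49 = 121
  {R9, E2} + {V5, T3, F8}: 38 + 84 = 122
  … (15 splits in total)
Best: vehicle 1 00 → E2 → 00 = 6; vehicle 2 00 → V5 → R9 → T3 → F8 → 00 = 84; combined 90.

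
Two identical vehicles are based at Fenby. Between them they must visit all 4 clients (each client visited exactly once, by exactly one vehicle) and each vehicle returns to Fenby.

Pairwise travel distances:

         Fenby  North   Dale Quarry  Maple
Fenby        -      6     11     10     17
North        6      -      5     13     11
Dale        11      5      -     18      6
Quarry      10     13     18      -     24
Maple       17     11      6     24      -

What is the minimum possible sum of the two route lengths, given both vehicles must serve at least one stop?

54 — the smallest possible combined total.

There are 2^3 − 1 = 7 ways to divide the 4 stops into two non-empty groups. For each, the best each vehicle can do is its own shortest tour through its group:
  {North} + {Dale, Quarry, Maple}: 12 + 51 = 63
  {Dale} + {North, Quarry, Maple}: 22 + 51 = 73
  {North, Dale} + {Quarry, Maple}: 22 + 51 = 73
  {Quarry} + {North, Dale, Maple}: 20 + 34 = 54
  {North, Quarry} + {Dale, Maple}: 29 + 34 = 63
  {Dale, Quarry} + {North, Maple}: 39 + 34 = 73
  … (7 splits in total)
Best: vehicle 1 Fenby → Quarry → Fenby = 20; vehicle 2 Fenby → North → Dale → Maple → Fenby = 34; combined 54.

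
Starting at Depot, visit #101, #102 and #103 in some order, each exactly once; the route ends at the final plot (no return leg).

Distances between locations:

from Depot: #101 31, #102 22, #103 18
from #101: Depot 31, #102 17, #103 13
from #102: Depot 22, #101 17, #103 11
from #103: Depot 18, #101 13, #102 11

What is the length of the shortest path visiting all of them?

There are 3! = 6 possible orderings.
Depot - #101 - #102 - #103: 31+17+11 = 59
Depot - #101 - #103 - #102: 31+13+11 = 55
Depot - #102 - #101 - #103: 22+17+13 = 52
Depot - #102 - #103 - #101: 22+11+13 = 46
Depot - #103 - #101 - #102: 18+13+17 = 48
Depot - #103 - #102 - #101: 18+11+17 = 46
The minimum is 46.
One shortest path: Depot → #102 → #103 → #101.

46 — the minimum one-way total.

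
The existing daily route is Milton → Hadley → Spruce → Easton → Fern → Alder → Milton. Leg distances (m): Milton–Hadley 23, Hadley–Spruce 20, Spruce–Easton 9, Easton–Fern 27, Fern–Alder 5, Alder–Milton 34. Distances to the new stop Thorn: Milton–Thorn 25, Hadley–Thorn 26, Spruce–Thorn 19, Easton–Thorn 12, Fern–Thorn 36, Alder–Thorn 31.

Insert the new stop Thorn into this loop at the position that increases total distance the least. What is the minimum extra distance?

+21 m — insert Thorn between Easton and Fern.

Insertion cost between consecutive stops i–j is d(i,Thorn) + d(Thorn,j) − d(i,j):
  between Milton and Hadley: 25 + 26 − 23 = 28
  between Hadley and Spruce: 26 + 19 − 20 = 25
  between Spruce and Easton: 19 + 12 − 9 = 22
  between Easton and Fern: 12 + 36 − 27 = 21
  between Fern and Alder: 36 + 31 − 5 = 62
  between Alder and Milton: 31 + 25 − 34 = 22
Cheapest insertion is between Easton and Fern, adding 21.
New total = 118 + 21 = 139.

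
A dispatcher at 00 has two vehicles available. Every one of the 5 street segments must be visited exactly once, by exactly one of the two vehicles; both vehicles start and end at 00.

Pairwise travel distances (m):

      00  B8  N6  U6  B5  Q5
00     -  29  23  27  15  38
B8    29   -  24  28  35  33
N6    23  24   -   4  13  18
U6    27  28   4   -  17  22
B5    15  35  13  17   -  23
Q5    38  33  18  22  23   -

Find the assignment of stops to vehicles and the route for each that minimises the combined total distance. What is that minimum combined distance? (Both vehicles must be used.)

Minimum combined distance: 141 m.

Try each way of splitting the stops between the two vehicles (each non-empty) and, for each split, find the best tour for each vehicle:
  {B8} + {N6, U6, B5, Q5}: 58 + 87 = 145
  {N6} + {B8, U6, B5, Q5}: 46 + 116 = 162
  {B8, N6} + {U6, B5, Q5}: 76 + 87 = 163
  {U6} + {B8, N6, B5, Q5}: 54 + 108 = 162
  {B8, U6} + {N6, B5, Q5}: 84 + 79 = 163
  {N6, U6} + {B8, B5, Q5}: 54 + 100 = 154
  … (15 splits in total)
  {B5} + {B8, N6, U6, Q5}: 30 + 111 = 141  ← best
Best: vehicle 1 00 → B5 → 00 = 30; vehicle 2 00 → B8 → Q5 → N6 → U6 → 00 = 111; combined 141.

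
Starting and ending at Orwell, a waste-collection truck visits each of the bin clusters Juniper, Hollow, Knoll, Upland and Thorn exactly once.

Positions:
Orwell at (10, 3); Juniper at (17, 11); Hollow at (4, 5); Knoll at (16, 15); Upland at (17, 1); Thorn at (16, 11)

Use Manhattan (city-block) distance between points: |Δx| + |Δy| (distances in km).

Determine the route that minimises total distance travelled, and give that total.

Minimum total distance: 54 km.

Orwell - Juniper - Hollow - Knoll - Upland - Thorn - Orwell: 15+19+22+15+11+14 = 96
Orwell - Juniper - Hollow - Knoll - Thorn - Upland - Orwell: 15+19+22+4+11+9 = 80
Orwell - Juniper - Hollow - Upland - Knoll - Thorn - Orwell: 15+19+17+15+4+14 = 84
Orwell - Juniper - Hollow - Upland - Thorn - Knoll - Orwell: 15+19+17+11+4+18 = 84
Orwell - Juniper - Hollow - Thorn - Knoll - Upland - Orwell: 15+19+18+4+15+9 = 80
Orwell - Juniper - Hollow - Thorn - Upland - Knoll - Orwell: 15+19+18+11+15+18 = 96
Orwell - Juniper - Knoll - Hollow - Upland - Thorn - Orwell: 15+5+22+17+11+14 = 84
Orwell - Juniper - Knoll - Hollow - Thorn - Upland - Orwell: 15+5+22+18+11+9 = 80
Orwell - Juniper - Knoll - Upland - Hollow - Thorn - Orwell: 15+5+15+17+18+14 = 84
Orwell - Juniper - Knoll - Upland - Thorn - Hollow - Orwell: 15+5+15+11+18+8 = 72
Orwell - Juniper - Knoll - Thorn - Hollow - Upland - Orwell: 15+5+4+18+17+9 = 68
Orwell - Juniper - Knoll - Thorn - Upland - Hollow - Orwell: 15+5+4+11+17+8 = 60
Orwell - Juniper - Upland - Hollow - Knoll - Thorn - Orwell: 15+10+17+22+4+14 = 82
Orwell - Juniper - Upland - Hollow - Thorn - Knoll - Orwell: 15+10+17+18+4+18 = 82
… (46 more)
Orwell - Hollow - Knoll - Thorn - Juniper - Upland - Orwell: 8+22+4+1+10+9 = 54  ← best
The minimum is 54.
One optimal route: Orwell → Hollow → Knoll → Thorn → Juniper → Upland → Orwell (or its reverse).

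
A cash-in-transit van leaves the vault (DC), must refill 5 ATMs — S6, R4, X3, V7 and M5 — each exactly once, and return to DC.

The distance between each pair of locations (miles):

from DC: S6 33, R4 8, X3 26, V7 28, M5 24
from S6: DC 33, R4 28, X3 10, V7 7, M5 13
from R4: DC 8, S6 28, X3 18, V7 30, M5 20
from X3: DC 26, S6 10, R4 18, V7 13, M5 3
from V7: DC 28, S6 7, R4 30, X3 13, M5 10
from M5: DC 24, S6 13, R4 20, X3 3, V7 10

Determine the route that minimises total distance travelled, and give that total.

Shortest round trip = 76 miles.

There are 60 distinct closed tours to check (reversals are equivalent).
DC-S6-R4-X3-V7-M5-DC: 33+28+18+13+10+24 = 126
DC-S6-R4-X3-M5-V7-DC: 33+28+18+3+10+28 = 120
DC-S6-R4-V7-X3-M5-DC: 33+28+30+13+3+24 = 131
DC-S6-R4-V7-M5-X3-DC: 33+28+30+10+3+26 = 130
DC-S6-R4-M5-X3-V7-DC: 33+28+20+3+13+28 = 125
DC-S6-R4-M5-V7-X3-DC: 33+28+20+10+13+26 = 130
DC-S6-X3-R4-V7-M5-DC: 33+10+18+30+10+24 = 125
DC-S6-X3-R4-M5-V7-DC: 33+10+18+20+10+28 = 119
DC-S6-X3-V7-R4-M5-DC: 33+10+13+30+20+24 = 130
DC-S6-X3-V7-M5-R4-DC: 33+10+13+10+20+8 = 94
DC-S6-X3-M5-R4-V7-DC: 33+10+3+20+30+28 = 124
DC-S6-X3-M5-V7-R4-DC: 33+10+3+10+30+8 = 94
DC-S6-V7-R4-X3-M5-DC: 33+7+30+18+3+24 = 115
DC-S6-V7-R4-M5-X3-DC: 33+7+30+20+3+26 = 119
… (46 more)
DC-R4-M5-X3-S6-V7-DC: 8+20+3+10+7+28 = 76  ← best
The minimum is 76.
One optimal route: DC → R4 → M5 → X3 → S6 → V7 → DC (or its reverse).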